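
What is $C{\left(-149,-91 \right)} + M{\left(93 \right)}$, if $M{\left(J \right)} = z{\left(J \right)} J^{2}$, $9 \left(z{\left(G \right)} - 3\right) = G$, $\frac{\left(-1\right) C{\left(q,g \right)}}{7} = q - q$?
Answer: $115320$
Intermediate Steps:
$C{\left(q,g \right)} = 0$ ($C{\left(q,g \right)} = - 7 \left(q - q\right) = \left(-7\right) 0 = 0$)
$z{\left(G \right)} = 3 + \frac{G}{9}$
$M{\left(J \right)} = J^{2} \left(3 + \frac{J}{9}\right)$ ($M{\left(J \right)} = \left(3 + \frac{J}{9}\right) J^{2} = J^{2} \left(3 + \frac{J}{9}\right)$)
$C{\left(-149,-91 \right)} + M{\left(93 \right)} = 0 + \frac{93^{2} \left(27 + 93\right)}{9} = 0 + \frac{1}{9} \cdot 8649 \cdot 120 = 0 + 115320 = 115320$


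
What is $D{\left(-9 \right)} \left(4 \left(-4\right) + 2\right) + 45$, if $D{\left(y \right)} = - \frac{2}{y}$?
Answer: $\frac{377}{9} \approx 41.889$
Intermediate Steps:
$D{\left(-9 \right)} \left(4 \left(-4\right) + 2\right) + 45 = - \frac{2}{-9} \left(4 \left(-4\right) + 2\right) + 45 = \left(-2\right) \left(- \frac{1}{9}\right) \left(-16 + 2\right) + 45 = \frac{2}{9} \left(-14\right) + 45 = - \frac{28}{9} + 45 = \frac{377}{9}$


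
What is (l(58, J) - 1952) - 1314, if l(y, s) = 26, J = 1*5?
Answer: -3240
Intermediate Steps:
J = 5
(l(58, J) - 1952) - 1314 = (26 - 1952) - 1314 = -1926 - 1314 = -3240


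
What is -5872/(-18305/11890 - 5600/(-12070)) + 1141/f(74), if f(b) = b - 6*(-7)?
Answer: 1958596238119/358109052 ≈ 5469.3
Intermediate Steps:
f(b) = 42 + b (f(b) = b + 42 = 42 + b)
-5872/(-18305/11890 - 5600/(-12070)) + 1141/f(74) = -5872/(-18305/11890 - 5600/(-12070)) + 1141/(42 + 74) = -5872/(-18305*1/11890 - 5600*(-1/12070)) + 1141/116 = -5872/(-3661/2378 + 560/1207) + 1141*(1/116) = -5872/(-3087147/2870246) + 1141/116 = -5872*(-2870246/3087147) + 1141/116 = 16854084512/3087147 + 1141/116 = 1958596238119/358109052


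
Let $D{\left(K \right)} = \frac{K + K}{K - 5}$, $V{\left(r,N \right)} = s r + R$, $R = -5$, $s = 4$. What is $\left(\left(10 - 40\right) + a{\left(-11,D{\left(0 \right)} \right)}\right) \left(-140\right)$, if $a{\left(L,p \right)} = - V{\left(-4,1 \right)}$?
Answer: $1260$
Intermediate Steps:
$V{\left(r,N \right)} = -5 + 4 r$ ($V{\left(r,N \right)} = 4 r - 5 = -5 + 4 r$)
$D{\left(K \right)} = \frac{2 K}{-5 + K}$
$a{\left(L,p \right)} = 21$ ($a{\left(L,p \right)} = - (-5 + 4 \left(-4\right)) = - (-5 - 16) = \left(-1\right) \left(-21\right) = 21$)
$\left(\left(10 - 40\right) + a{\left(-11,D{\left(0 \right)} \right)}\right) \left(-140\right) = \left(\left(10 - 40\right) + 21\right) \left(-140\right) = \left(-30 + 21\right) \left(-140\right) = \left(-9\right) \left(-140\right) = 1260$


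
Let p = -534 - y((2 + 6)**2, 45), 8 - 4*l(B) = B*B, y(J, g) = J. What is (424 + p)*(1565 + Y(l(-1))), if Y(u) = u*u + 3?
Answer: -2186919/8 ≈ -2.7337e+5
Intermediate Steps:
l(B) = 2 - B**2/4 (l(B) = 2 - B*B/4 = 2 - B**2/4)
p = -598 (p = -534 - (2 + 6)**2 = -534 - 1*8**2 = -534 - 1*64 = -534 - 64 = -598)
Y(u) = 3 + u**2 (Y(u) = u**2 + 3 = 3 + u**2)
(424 + p)*(1565 + Y(l(-1))) = (424 - 598)*(1565 + (3 + (2 - 1/4*(-1)**2)**2)) = -174*(1565 + (3 + (2 - 1/4*1)**2)) = -174*(1565 + (3 + (2 - 1/4)**2)) = -174*(1565 + (3 + (7/4)**2)) = -174*(1565 + (3 + 49/16)) = -174*(1565 + 97/16) = -174*25137/16 = -2186919/8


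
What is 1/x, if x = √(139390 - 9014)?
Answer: √32594/65188 ≈ 0.0027695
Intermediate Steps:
x = 2*√32594 (x = √130376 = 2*√32594 ≈ 361.08)
1/x = 1/(2*√32594) = √32594/65188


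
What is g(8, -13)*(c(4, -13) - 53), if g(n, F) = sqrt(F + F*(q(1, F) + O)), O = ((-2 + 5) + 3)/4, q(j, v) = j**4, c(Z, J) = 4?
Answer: -49*I*sqrt(182)/2 ≈ -330.52*I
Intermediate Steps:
O = 3/2 (O = (3 + 3)*(1/4) = 6*(1/4) = 3/2 ≈ 1.5000)
g(n, F) = sqrt(14)*sqrt(F)/2 (g(n, F) = sqrt(F + F*(1**4 + 3/2)) = sqrt(F + F*(1 + 3/2)) = sqrt(F + F*(5/2)) = sqrt(F + 5*F/2) = sqrt(7*F/2) = sqrt(14)*sqrt(F)/2)
g(8, -13)*(c(4, -13) - 53) = (sqrt(14)*sqrt(-13)/2)*(4 - 53) = (sqrt(14)*(I*sqrt(13))/2)*(-49) = (I*sqrt(182)/2)*(-49) = -49*I*sqrt(182)/2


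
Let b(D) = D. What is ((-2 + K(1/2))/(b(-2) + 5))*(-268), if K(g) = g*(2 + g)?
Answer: 67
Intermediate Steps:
((-2 + K(1/2))/(b(-2) + 5))*(-268) = ((-2 + (2 + 1/2)/2)/(-2 + 5))*(-268) = ((-2 + (2 + ½)/2)/3)*(-268) = ((-2 + (½)*(5/2))*(⅓))*(-268) = ((-2 + 5/4)*(⅓))*(-268) = -¾*⅓*(-268) = -¼*(-268) = 67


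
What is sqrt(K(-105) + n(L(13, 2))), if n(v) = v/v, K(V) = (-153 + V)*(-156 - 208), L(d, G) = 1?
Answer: sqrt(93913) ≈ 306.45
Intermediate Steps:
K(V) = 55692 - 364*V (K(V) = (-153 + V)*(-364) = 55692 - 364*V)
n(v) = 1
sqrt(K(-105) + n(L(13, 2))) = sqrt((55692 - 364*(-105)) + 1) = sqrt((55692 + 38220) + 1) = sqrt(93912 + 1) = sqrt(93913)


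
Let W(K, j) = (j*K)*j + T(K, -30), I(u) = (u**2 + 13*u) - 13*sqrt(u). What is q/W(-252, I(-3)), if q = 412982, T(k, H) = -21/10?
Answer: 4129820*I/(21*(-47161*I + 93600*sqrt(3))) ≈ -0.32534 + 1.1184*I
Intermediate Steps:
T(k, H) = -21/10 (T(k, H) = -21*1/10 = -21/10)
I(u) = u**2 - 13*sqrt(u) + 13*u
W(K, j) = -21/10 + K*j**2 (W(K, j) = (j*K)*j - 21/10 = (K*j)*j - 21/10 = K*j**2 - 21/10 = -21/10 + K*j**2)
q/W(-252, I(-3)) = 412982/(-21/10 - 252*((-3)**2 - 13*I*sqrt(3) + 13*(-3))**2) = 412982/(-21/10 - 252*(9 - 13*I*sqrt(3) - 39)**2) = 412982/(-21/10 - 252*(-30 - 13*I*sqrt(3))**2)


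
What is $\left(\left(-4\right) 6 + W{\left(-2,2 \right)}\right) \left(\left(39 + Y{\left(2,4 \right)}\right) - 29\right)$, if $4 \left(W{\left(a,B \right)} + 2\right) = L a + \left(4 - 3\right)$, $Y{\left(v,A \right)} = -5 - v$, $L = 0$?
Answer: $- \frac{309}{4} \approx -77.25$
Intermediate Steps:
$W{\left(a,B \right)} = - \frac{7}{4}$ ($W{\left(a,B \right)} = -2 + \frac{0 a + \left(4 - 3\right)}{4} = -2 + \frac{0 + 1}{4} = -2 + \frac{1}{4} \cdot 1 = -2 + \frac{1}{4} = - \frac{7}{4}$)
$\left(\left(-4\right) 6 + W{\left(-2,2 \right)}\right) \left(\left(39 + Y{\left(2,4 \right)}\right) - 29\right) = \left(\left(-4\right) 6 - \frac{7}{4}\right) \left(\left(39 - 7\right) - 29\right) = \left(-24 - \frac{7}{4}\right) \left(\left(39 - 7\right) - 29\right) = - \frac{103 \left(\left(39 - 7\right) - 29\right)}{4} = - \frac{103 \left(32 - 29\right)}{4} = \left(- \frac{103}{4}\right) 3 = - \frac{309}{4}$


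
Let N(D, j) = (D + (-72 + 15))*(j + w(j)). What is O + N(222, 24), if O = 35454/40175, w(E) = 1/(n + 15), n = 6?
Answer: 1116108803/281225 ≈ 3968.7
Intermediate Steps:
w(E) = 1/21 (w(E) = 1/(6 + 15) = 1/21)
N(D, j) = (-57 + D)*(1/21 + j) (N(D, j) = (D + (-72 + 15))*(j + 1/21) = (D - 57)*(1/21 + j) = (-57 + D)*(1/21 + j))
O = 35454/40175 (O = 35454*(1/40175) = 35454/40175 ≈ 0.88249)
O + N(222, 24) = 35454/40175 + (-19/7 - 57*24 + (1/21)*222 + 222*24) = 35454/40175 + (-19/7 - 1368 + 74/7 + 5328) = 35454/40175 + 27775/7 = 1116108803/281225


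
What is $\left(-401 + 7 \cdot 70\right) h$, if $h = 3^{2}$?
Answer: $801$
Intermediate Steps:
$h = 9$
$\left(-401 + 7 \cdot 70\right) h = \left(-401 + 7 \cdot 70\right) 9 = \left(-401 + 490\right) 9 = 89 \cdot 9 = 801$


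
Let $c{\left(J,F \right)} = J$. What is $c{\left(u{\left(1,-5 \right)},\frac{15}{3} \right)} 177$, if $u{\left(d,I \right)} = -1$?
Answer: $-177$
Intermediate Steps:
$c{\left(u{\left(1,-5 \right)},\frac{15}{3} \right)} 177 = \left(-1\right) 177 = -177$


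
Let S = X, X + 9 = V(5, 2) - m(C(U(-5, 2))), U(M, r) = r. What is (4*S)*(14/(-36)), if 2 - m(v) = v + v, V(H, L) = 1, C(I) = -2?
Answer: 196/9 ≈ 21.778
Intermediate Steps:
m(v) = 2 - 2*v (m(v) = 2 - (v + v) = 2 - 2*v)
X = -14 (X = -9 + (1 - (2 - 2*(-2))) = -9 + (1 - (2 + 4)) = -9 + (1 - 1*6) = -9 + (1 - 6) = -9 - 5 = -14)
S = -14
(4*S)*(14/(-36)) = (4*(-14))*(14/(-36)) = -784*(-1)/36 = -56*(-7/18) = 196/9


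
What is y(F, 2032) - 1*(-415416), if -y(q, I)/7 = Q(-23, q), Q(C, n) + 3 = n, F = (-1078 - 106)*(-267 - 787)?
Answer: -8320115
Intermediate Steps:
F = 1247936 (F = -1184*(-1054) = 1247936)
Q(C, n) = -3 + n
y(q, I) = 21 - 7*q (y(q, I) = -7*(-3 + q) = 21 - 7*q)
y(F, 2032) - 1*(-415416) = (21 - 7*1247936) - 1*(-415416) = (21 - 8735552) + 415416 = -8735531 + 415416 = -8320115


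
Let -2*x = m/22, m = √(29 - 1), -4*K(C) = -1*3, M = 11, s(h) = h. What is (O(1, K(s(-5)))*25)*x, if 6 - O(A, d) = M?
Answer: 125*√7/22 ≈ 15.033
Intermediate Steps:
K(C) = ¾ (K(C) = -(-1)*3/4 = -¼*(-3) = ¾)
m = 2*√7 (m = √28 = 2*√7 ≈ 5.2915)
x = -√7/22 (x = -2*√7/(2*22) = -√7/22 ≈ -0.12026)
O(A, d) = -5 (O(A, d) = 6 - 1*11 = 6 - 11 = -5)
(O(1, K(s(-5)))*25)*x = (-5*25)*(-√7/22) = -(-125)*√7/22 = 125*√7/22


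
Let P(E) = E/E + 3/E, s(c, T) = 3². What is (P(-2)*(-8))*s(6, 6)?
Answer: 36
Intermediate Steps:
s(c, T) = 9
P(E) = 1 + 3/E
(P(-2)*(-8))*s(6, 6) = (((3 - 2)/(-2))*(-8))*9 = (-½*1*(-8))*9 = -½*(-8)*9 = 4*9 = 36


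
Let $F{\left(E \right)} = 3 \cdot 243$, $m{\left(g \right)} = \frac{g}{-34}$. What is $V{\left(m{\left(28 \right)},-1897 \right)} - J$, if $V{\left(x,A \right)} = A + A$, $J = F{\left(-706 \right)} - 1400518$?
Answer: $1395995$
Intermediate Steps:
$m{\left(g \right)} = - \frac{g}{34}$ ($m{\left(g \right)} = g \left(- \frac{1}{34}\right) = - \frac{g}{34}$)
$F{\left(E \right)} = 729$
$J = -1399789$ ($J = 729 - 1400518 = -1399789$)
$V{\left(x,A \right)} = 2 A$
$V{\left(m{\left(28 \right)},-1897 \right)} - J = 2 \left(-1897\right) - -1399789 = -3794 + 1399789 = 1395995$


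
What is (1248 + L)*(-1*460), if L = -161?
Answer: -500020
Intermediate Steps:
(1248 + L)*(-1*460) = (1248 - 161)*(-1*460) = 1087*(-460) = -500020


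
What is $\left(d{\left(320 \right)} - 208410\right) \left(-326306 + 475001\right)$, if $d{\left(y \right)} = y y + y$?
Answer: $-15715574550$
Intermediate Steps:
$d{\left(y \right)} = y + y^{2}$ ($d{\left(y \right)} = y^{2} + y = y + y^{2}$)
$\left(d{\left(320 \right)} - 208410\right) \left(-326306 + 475001\right) = \left(320 \left(1 + 320\right) - 208410\right) \left(-326306 + 475001\right) = \left(320 \cdot 321 - 208410\right) 148695 = \left(102720 - 208410\right) 148695 = \left(-105690\right) 148695 = -15715574550$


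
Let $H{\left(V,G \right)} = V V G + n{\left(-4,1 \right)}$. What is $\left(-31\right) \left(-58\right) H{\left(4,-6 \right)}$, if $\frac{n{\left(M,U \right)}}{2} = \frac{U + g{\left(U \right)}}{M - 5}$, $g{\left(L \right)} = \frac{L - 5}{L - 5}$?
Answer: $- \frac{1560664}{9} \approx -1.7341 \cdot 10^{5}$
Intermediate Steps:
$g{\left(L \right)} = 1$ ($g{\left(L \right)} = \frac{-5 + L}{-5 + L} = 1$)
$n{\left(M,U \right)} = \frac{2 \left(1 + U\right)}{-5 + M}$ ($n{\left(M,U \right)} = 2 \frac{U + 1}{M - 5} = 2 \frac{1 + U}{-5 + M} = \frac{2 \left(1 + U\right)}{-5 + M}$)
$H{\left(V,G \right)} = - \frac{4}{9} + G V^{2}$ ($H{\left(V,G \right)} = V V G + \frac{2 \left(1 + 1\right)}{-5 - 4} = V^{2} G + 2 \frac{1}{-9} \cdot 2 = G V^{2} + 2 \left(- \frac{1}{9}\right) 2 = G V^{2} - \frac{4}{9} = - \frac{4}{9} + G V^{2}$)
$\left(-31\right) \left(-58\right) H{\left(4,-6 \right)} = \left(-31\right) \left(-58\right) \left(- \frac{4}{9} - 6 \cdot 4^{2}\right) = 1798 \left(- \frac{4}{9} - 96\right) = 1798 \left(- \frac{868}{9}\right) = - \frac{1560664}{9}$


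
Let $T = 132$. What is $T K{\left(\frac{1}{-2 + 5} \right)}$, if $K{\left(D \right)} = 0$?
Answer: $0$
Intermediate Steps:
$T K{\left(\frac{1}{-2 + 5} \right)} = 132 \cdot 0 = 0$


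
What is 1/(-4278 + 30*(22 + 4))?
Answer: -1/3498 ≈ -0.00028588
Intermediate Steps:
1/(-4278 + 30*(22 + 4)) = 1/(-4278 + 30*26) = 1/(-4278 + 780) = 1/(-3498) = -1/3498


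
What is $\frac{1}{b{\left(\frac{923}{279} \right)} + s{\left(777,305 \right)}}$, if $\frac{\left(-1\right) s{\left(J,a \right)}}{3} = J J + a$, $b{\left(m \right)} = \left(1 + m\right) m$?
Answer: $- \frac{77841}{141054722336} \approx -5.5185 \cdot 10^{-7}$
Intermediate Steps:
$b{\left(m \right)} = m \left(1 + m\right)$
$s{\left(J,a \right)} = - 3 a - 3 J^{2}$ ($s{\left(J,a \right)} = - 3 \left(J J + a\right) = - 3 \left(J^{2} + a\right) = - 3 \left(a + J^{2}\right) = - 3 a - 3 J^{2}$)
$\frac{1}{b{\left(\frac{923}{279} \right)} + s{\left(777,305 \right)}} = \frac{1}{\frac{923}{279} \left(1 + \frac{923}{279}\right) - \left(915 + 3 \cdot 777^{2}\right)} = \frac{1}{923 \cdot \frac{1}{279} \left(1 + 923 \cdot \frac{1}{279}\right) - 1812102} = \frac{1}{\frac{923 \left(1 + \frac{923}{279}\right)}{279} - 1812102} = \frac{1}{\frac{923}{279} \cdot \frac{1202}{279} - 1812102} = \frac{1}{\frac{1109446}{77841} - 1812102} = \frac{1}{- \frac{141054722336}{77841}} = - \frac{77841}{141054722336}$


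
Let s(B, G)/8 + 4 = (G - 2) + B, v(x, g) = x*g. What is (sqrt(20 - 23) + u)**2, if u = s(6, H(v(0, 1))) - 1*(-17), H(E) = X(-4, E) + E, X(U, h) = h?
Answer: (17 + I*sqrt(3))**2 ≈ 286.0 + 58.89*I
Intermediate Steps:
v(x, g) = g*x
H(E) = 2*E (H(E) = E + E = 2*E)
s(B, G) = -48 + 8*B + 8*G (s(B, G) = -32 + 8*((G - 2) + B) = -32 + 8*((-2 + G) + B) = -32 + 8*(-2 + B + G) = -32 + (-16 + 8*B + 8*G) = -48 + 8*B + 8*G)
u = 17 (u = (-48 + 8*6 + 8*(2*(1*0))) - 1*(-17) = (-48 + 48 + 8*(2*0)) + 17 = (-48 + 48 + 8*0) + 17 = (-48 + 48 + 0) + 17 = 0 + 17 = 17)
(sqrt(20 - 23) + u)**2 = (sqrt(20 - 23) + 17)**2 = (sqrt(-3) + 17)**2 = (I*sqrt(3) + 17)**2 = (17 + I*sqrt(3))**2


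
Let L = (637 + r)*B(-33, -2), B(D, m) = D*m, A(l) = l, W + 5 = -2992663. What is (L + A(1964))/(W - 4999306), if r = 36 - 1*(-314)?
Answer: -33553/3995987 ≈ -0.0083967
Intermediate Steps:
W = -2992668 (W = -5 - 2992663 = -2992668)
r = 350 (r = 36 + 314 = 350)
L = 65142 (L = (637 + 350)*(-33*(-2)) = 987*66 = 65142)
(L + A(1964))/(W - 4999306) = (65142 + 1964)/(-2992668 - 4999306) = 67106/(-7991974) = 67106*(-1/7991974) = -33553/3995987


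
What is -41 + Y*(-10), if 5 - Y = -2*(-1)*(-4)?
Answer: -171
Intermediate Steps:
Y = 13 (Y = 5 - (-2*(-1))*(-4) = 5 - 2*(-4) = 5 - 1*(-8) = 5 + 8 = 13)
-41 + Y*(-10) = -41 + 13*(-10) = -41 - 130 = -171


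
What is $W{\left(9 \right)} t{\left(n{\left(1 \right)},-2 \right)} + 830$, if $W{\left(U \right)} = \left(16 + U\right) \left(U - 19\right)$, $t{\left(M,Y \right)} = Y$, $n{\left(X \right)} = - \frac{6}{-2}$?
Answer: $1330$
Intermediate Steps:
$n{\left(X \right)} = 3$ ($n{\left(X \right)} = \left(-6\right) \left(- \frac{1}{2}\right) = 3$)
$W{\left(U \right)} = \left(-19 + U\right) \left(16 + U\right)$ ($W{\left(U \right)} = \left(16 + U\right) \left(-19 + U\right) = \left(-19 + U\right) \left(16 + U\right)$)
$W{\left(9 \right)} t{\left(n{\left(1 \right)},-2 \right)} + 830 = \left(-304 + 9^{2} - 27\right) \left(-2\right) + 830 = \left(-304 + 81 - 27\right) \left(-2\right) + 830 = \left(-250\right) \left(-2\right) + 830 = 500 + 830 = 1330$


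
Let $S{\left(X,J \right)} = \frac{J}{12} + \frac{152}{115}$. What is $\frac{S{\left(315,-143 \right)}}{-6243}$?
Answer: $\frac{14621}{8615340} \approx 0.0016971$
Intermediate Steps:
$S{\left(X,J \right)} = \frac{152}{115} + \frac{J}{12}$ ($S{\left(X,J \right)} = J \frac{1}{12} + 152 \cdot \frac{1}{115} = \frac{J}{12} + \frac{152}{115} = \frac{152}{115} + \frac{J}{12}$)
$\frac{S{\left(315,-143 \right)}}{-6243} = \frac{\frac{152}{115} + \frac{1}{12} \left(-143\right)}{-6243} = \left(\frac{152}{115} - \frac{143}{12}\right) \left(- \frac{1}{6243}\right) = \left(- \frac{14621}{1380}\right) \left(- \frac{1}{6243}\right) = \frac{14621}{8615340}$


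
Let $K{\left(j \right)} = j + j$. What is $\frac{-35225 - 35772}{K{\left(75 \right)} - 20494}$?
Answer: $\frac{70997}{20344} \approx 3.4898$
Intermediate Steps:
$K{\left(j \right)} = 2 j$
$\frac{-35225 - 35772}{K{\left(75 \right)} - 20494} = \frac{-35225 - 35772}{2 \cdot 75 - 20494} = - \frac{70997}{150 - 20494} = - \frac{70997}{-20344} = \left(-70997\right) \left(- \frac{1}{20344}\right) = \frac{70997}{20344}$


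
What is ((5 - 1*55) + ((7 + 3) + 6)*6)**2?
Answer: 2116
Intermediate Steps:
((5 - 1*55) + ((7 + 3) + 6)*6)**2 = ((5 - 55) + (10 + 6)*6)**2 = (-50 + 16*6)**2 = (-50 + 96)**2 = 46**2 = 2116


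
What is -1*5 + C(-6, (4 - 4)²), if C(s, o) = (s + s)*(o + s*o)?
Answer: -5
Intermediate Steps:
C(s, o) = 2*s*(o + o*s) (C(s, o) = (2*s)*(o + o*s) = 2*s*(o + o*s))
-1*5 + C(-6, (4 - 4)²) = -1*5 + 2*(4 - 4)²*(-6)*(1 - 6) = -5 + 2*0²*(-6)*(-5) = -5 + 2*0*(-6)*(-5) = -5 + 0 = -5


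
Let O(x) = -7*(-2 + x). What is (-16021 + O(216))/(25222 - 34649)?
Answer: 17519/9427 ≈ 1.8584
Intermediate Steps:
O(x) = 14 - 7*x
(-16021 + O(216))/(25222 - 34649) = (-16021 + (14 - 7*216))/(25222 - 34649) = (-16021 + (14 - 1512))/(-9427) = (-16021 - 1498)*(-1/9427) = -17519*(-1/9427) = 17519/9427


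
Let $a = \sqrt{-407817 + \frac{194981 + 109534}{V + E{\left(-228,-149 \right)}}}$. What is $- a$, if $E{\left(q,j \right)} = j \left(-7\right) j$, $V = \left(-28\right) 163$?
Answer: $- \frac{3 i \sqrt{1159597746087018}}{159971} \approx - 638.61 i$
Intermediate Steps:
$V = -4564$
$E{\left(q,j \right)} = - 7 j^{2}$ ($E{\left(q,j \right)} = - 7 j j = - 7 j^{2}$)
$a = \frac{3 i \sqrt{1159597746087018}}{159971}$ ($a = \sqrt{-407817 + \frac{194981 + 109534}{-4564 - 7 \left(-149\right)^{2}}} = \sqrt{-407817 + \frac{304515}{-4564 - 155407}} = \sqrt{-407817 + \frac{304515}{-159971}} = \sqrt{-407817 + 304515 \left(- \frac{1}{159971}\right)} = \sqrt{-407817 - \frac{304515}{159971}} = \sqrt{- \frac{65239197822}{159971}} = \frac{3 i \sqrt{1159597746087018}}{159971} \approx 638.61 i$)
$- a = - \frac{3 i \sqrt{1159597746087018}}{159971}$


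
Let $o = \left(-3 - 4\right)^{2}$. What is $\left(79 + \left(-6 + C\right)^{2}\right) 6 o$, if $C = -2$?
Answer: $42042$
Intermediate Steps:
$o = 49$ ($o = \left(-7\right)^{2} = 49$)
$\left(79 + \left(-6 + C\right)^{2}\right) 6 o = \left(79 + \left(-6 - 2\right)^{2}\right) 6 \cdot 49 = \left(79 + \left(-8\right)^{2}\right) 294 = \left(79 + 64\right) 294 = 143 \cdot 294 = 42042$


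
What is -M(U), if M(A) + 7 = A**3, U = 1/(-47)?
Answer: 726762/103823 ≈ 7.0000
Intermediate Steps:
U = -1/47 ≈ -0.021277
M(A) = -7 + A**3
-M(U) = -(-7 + (-1/47)**3) = -(-7 - 1/103823) = -1*(-726762/103823) = 726762/103823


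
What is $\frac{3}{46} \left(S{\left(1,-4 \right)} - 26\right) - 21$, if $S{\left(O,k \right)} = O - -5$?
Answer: $- \frac{513}{23} \approx -22.304$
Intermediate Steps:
$S{\left(O,k \right)} = 5 + O$ ($S{\left(O,k \right)} = O + 5 = 5 + O$)
$\frac{3}{46} \left(S{\left(1,-4 \right)} - 26\right) - 21 = \frac{3}{46} \left(\left(5 + 1\right) - 26\right) - 21 = 3 \cdot \frac{1}{46} \left(6 - 26\right) - 21 = \frac{3}{46} \left(-20\right) - 21 = - \frac{30}{23} - 21 = - \frac{513}{23}$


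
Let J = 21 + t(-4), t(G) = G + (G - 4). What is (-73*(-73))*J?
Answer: 47961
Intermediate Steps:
t(G) = -4 + 2*G (t(G) = G + (-4 + G) = -4 + 2*G)
J = 9 (J = 21 + (-4 + 2*(-4)) = 21 + (-4 - 8) = 21 - 12 = 9)
(-73*(-73))*J = -73*(-73)*9 = 5329*9 = 47961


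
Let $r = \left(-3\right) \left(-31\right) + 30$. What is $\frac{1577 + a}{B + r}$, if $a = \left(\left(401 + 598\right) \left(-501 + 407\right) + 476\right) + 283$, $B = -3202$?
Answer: $\frac{91570}{3079} \approx 29.74$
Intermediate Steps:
$r = 123$ ($r = 93 + 30 = 123$)
$a = -93147$ ($a = \left(999 \left(-94\right) + 476\right) + 283 = \left(-93906 + 476\right) + 283 = -93430 + 283 = -93147$)
$\frac{1577 + a}{B + r} = \frac{1577 - 93147}{-3202 + 123} = - \frac{91570}{-3079} = \left(-91570\right) \left(- \frac{1}{3079}\right) = \frac{91570}{3079}$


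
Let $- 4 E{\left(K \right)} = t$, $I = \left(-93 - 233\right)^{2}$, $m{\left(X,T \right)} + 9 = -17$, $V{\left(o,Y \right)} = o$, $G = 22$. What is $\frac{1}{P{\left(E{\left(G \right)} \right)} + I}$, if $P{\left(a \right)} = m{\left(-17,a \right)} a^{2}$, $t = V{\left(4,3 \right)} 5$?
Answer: $\frac{1}{105626} \approx 9.4674 \cdot 10^{-6}$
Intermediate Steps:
$m{\left(X,T \right)} = -26$ ($m{\left(X,T \right)} = -9 - 17 = -26$)
$I = 106276$ ($I = \left(-326\right)^{2} = 106276$)
$t = 20$ ($t = 4 \cdot 5 = 20$)
$E{\left(K \right)} = -5$ ($E{\left(K \right)} = \left(- \frac{1}{4}\right) 20 = -5$)
$P{\left(a \right)} = - 26 a^{2}$
$\frac{1}{P{\left(E{\left(G \right)} \right)} + I} = \frac{1}{- 26 \left(-5\right)^{2} + 106276} = \frac{1}{\left(-26\right) 25 + 106276} = \frac{1}{-650 + 106276} = \frac{1}{105626}$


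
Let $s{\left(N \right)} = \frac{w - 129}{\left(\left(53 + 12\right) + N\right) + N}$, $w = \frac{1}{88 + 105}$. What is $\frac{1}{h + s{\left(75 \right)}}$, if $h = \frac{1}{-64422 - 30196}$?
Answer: $- \frac{3926173910}{2355651223} \approx -1.6667$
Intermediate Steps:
$w = \frac{1}{193} \approx 0.0051813$
$s{\left(N \right)} = - \frac{24896}{193 \left(65 + 2 N\right)}$ ($s{\left(N \right)} = \frac{\frac{1}{193} - 129}{\left(\left(53 + 12\right) + N\right) + N} = - \frac{24896}{193 \left(\left(65 + N\right) + N\right)} = - \frac{24896}{193 \left(65 + 2 N\right)}$)
$h = - \frac{1}{94618}$ ($h = \frac{1}{-94618} = - \frac{1}{94618} \approx -1.0569 \cdot 10^{-5}$)
$\frac{1}{h + s{\left(75 \right)}} = \frac{1}{- \frac{1}{94618} - \frac{24896}{12545 + 386 \cdot 75}} = \frac{1}{- \frac{1}{94618} - \frac{24896}{12545 + 28950}} = \frac{1}{- \frac{1}{94618} - \frac{24896}{41495}} = \frac{1}{- \frac{2355651223}{3926173910}} = - \frac{3926173910}{2355651223}$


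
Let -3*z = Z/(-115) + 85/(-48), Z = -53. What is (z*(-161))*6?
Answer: -50617/120 ≈ -421.81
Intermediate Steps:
z = 7231/16560 (z = -(-53/(-115) + 85/(-48))/3 = -(-53*(-1/115) + 85*(-1/48))/3 = -(53/115 - 85/48)/3 = -⅓*(-7231/5520) = 7231/16560 ≈ 0.43665)
(z*(-161))*6 = ((7231/16560)*(-161))*6 = -50617/720*6 = -50617/120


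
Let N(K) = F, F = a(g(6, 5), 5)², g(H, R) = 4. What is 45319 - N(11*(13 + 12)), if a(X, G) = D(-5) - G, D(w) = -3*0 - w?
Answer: 45319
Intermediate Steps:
D(w) = -w (D(w) = 0 - w = -w)
a(X, G) = 5 - G (a(X, G) = -1*(-5) - G = 5 - G)
F = 0 (F = (5 - 1*5)² = (5 - 5)² = 0² = 0)
N(K) = 0
45319 - N(11*(13 + 12)) = 45319 - 1*0 = 45319 + 0 = 45319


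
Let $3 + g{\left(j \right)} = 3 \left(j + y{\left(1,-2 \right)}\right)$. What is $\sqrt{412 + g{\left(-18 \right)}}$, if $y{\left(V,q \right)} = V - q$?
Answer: $2 \sqrt{91} \approx 19.079$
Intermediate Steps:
$g{\left(j \right)} = 6 + 3 j$ ($g{\left(j \right)} = -3 + 3 \left(j + \left(1 - -2\right)\right) = -3 + 3 \left(j + \left(1 + 2\right)\right) = -3 + 3 \left(j + 3\right) = -3 + 3 \left(3 + j\right) = -3 + \left(9 + 3 j\right) = 6 + 3 j$)
$\sqrt{412 + g{\left(-18 \right)}} = \sqrt{412 + \left(6 + 3 \left(-18\right)\right)} = \sqrt{412 + \left(6 - 54\right)} = \sqrt{412 - 48} = \sqrt{364} = 2 \sqrt{91}$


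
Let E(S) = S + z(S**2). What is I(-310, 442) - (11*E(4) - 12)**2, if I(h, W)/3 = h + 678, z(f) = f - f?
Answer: 80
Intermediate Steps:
z(f) = 0
I(h, W) = 2034 + 3*h (I(h, W) = 3*(h + 678) = 3*(678 + h) = 2034 + 3*h)
E(S) = S (E(S) = S + 0 = S)
I(-310, 442) - (11*E(4) - 12)**2 = (2034 + 3*(-310)) - (11*4 - 12)**2 = (2034 - 930) - (44 - 12)**2 = 1104 - 1*32**2 = 1104 - 1*1024 = 1104 - 1024 = 80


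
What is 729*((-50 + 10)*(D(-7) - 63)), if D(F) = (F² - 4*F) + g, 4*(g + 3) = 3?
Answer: -342630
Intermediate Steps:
g = -9/4 (g = -3 + (¼)*3 = -3 + ¾ = -9/4 ≈ -2.2500)
D(F) = -9/4 + F² - 4*F (D(F) = (F² - 4*F) - 9/4 = -9/4 + F² - 4*F)
729*((-50 + 10)*(D(-7) - 63)) = 729*((-50 + 10)*((-9/4 + (-7)² - 4*(-7)) - 63)) = 729*(-40*((-9/4 + 49 + 28) - 63)) = 729*(-40*(299/4 - 63)) = 729*(-40*47/4) = 729*(-470) = -342630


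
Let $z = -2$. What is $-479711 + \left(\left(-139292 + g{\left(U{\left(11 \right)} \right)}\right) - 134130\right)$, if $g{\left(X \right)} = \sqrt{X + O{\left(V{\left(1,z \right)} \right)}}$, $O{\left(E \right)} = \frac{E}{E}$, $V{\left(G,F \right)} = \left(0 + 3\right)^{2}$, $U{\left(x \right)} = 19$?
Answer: $-753133 + 2 \sqrt{5} \approx -7.5313 \cdot 10^{5}$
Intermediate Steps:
$V{\left(G,F \right)} = 9$ ($V{\left(G,F \right)} = 3^{2} = 9$)
$O{\left(E \right)} = 1$
$g{\left(X \right)} = \sqrt{1 + X}$ ($g{\left(X \right)} = \sqrt{X + 1} = \sqrt{1 + X}$)
$-479711 + \left(\left(-139292 + g{\left(U{\left(11 \right)} \right)}\right) - 134130\right) = -479711 - \left(273422 - \sqrt{1 + 19}\right) = -479711 - \left(273422 - 2 \sqrt{5}\right) = -753133 + 2 \sqrt{5}$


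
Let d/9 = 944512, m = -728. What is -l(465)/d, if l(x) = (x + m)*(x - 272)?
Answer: 50759/8500608 ≈ 0.0059712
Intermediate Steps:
d = 8500608 (d = 9*944512 = 8500608)
l(x) = (-728 + x)*(-272 + x) (l(x) = (x - 728)*(x - 272) = (-728 + x)*(-272 + x))
-l(465)/d = -(198016 + 465**2 - 1000*465)/8500608 = -(198016 + 216225 - 465000)/8500608 = -(-50759)/8500608 = -1*(-50759/8500608) = 50759/8500608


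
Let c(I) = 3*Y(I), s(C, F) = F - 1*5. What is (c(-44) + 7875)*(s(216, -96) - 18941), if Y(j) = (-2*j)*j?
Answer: 71236122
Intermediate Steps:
Y(j) = -2*j²
s(C, F) = -5 + F (s(C, F) = F - 5 = -5 + F)
c(I) = -6*I² (c(I) = 3*(-2*I²) = -6*I²)
(c(-44) + 7875)*(s(216, -96) - 18941) = (-6*(-44)² + 7875)*((-5 - 96) - 18941) = (-6*1936 + 7875)*(-101 - 18941) = (-11616 + 7875)*(-19042) = -3741*(-19042) = 71236122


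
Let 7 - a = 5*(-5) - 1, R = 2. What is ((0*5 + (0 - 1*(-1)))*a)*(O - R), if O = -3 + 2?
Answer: -99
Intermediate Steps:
O = -1
a = 33 (a = 7 - (5*(-5) - 1) = 7 - (-25 - 1) = 7 - 1*(-26) = 7 + 26 = 33)
((0*5 + (0 - 1*(-1)))*a)*(O - R) = ((0*5 + (0 - 1*(-1)))*33)*(-1 - 1*2) = ((0 + (0 + 1))*33)*(-1 - 2) = ((0 + 1)*33)*(-3) = (1*33)*(-3) = 33*(-3) = -99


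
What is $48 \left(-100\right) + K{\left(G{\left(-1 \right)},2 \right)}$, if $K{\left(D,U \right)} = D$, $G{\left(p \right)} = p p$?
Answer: $-4799$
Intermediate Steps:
$G{\left(p \right)} = p^{2}$
$48 \left(-100\right) + K{\left(G{\left(-1 \right)},2 \right)} = 48 \left(-100\right) + \left(-1\right)^{2} = -4800 + 1 = -4799$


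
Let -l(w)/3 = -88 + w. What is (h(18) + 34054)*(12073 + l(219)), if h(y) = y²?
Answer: 401535040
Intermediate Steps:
l(w) = 264 - 3*w (l(w) = -3*(-88 + w) = 264 - 3*w)
(h(18) + 34054)*(12073 + l(219)) = (18² + 34054)*(12073 + (264 - 3*219)) = (324 + 34054)*(12073 + (264 - 657)) = 34378*(12073 - 393) = 34378*11680 = 401535040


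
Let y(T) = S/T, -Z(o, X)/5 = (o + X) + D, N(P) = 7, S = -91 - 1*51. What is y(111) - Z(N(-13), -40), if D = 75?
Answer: 23168/111 ≈ 208.72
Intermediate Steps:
S = -142 (S = -91 - 51 = -142)
Z(o, X) = -375 - 5*X - 5*o (Z(o, X) = -5*((o + X) + 75) = -5*((X + o) + 75) = -5*(75 + X + o) = -375 - 5*X - 5*o)
y(T) = -142/T
y(111) - Z(N(-13), -40) = -142/111 - (-375 - 5*(-40) - 5*7) = -142*1/111 - (-375 + 200 - 35) = -142/111 - 1*(-210) = -142/111 + 210 = 23168/111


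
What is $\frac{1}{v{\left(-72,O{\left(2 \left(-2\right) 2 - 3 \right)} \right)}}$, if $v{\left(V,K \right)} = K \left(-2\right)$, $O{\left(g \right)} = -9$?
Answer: $\frac{1}{18} \approx 0.055556$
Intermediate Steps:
$v{\left(V,K \right)} = - 2 K$
$\frac{1}{v{\left(-72,O{\left(2 \left(-2\right) 2 - 3 \right)} \right)}} = \frac{1}{\left(-2\right) \left(-9\right)} = \frac{1}{18}$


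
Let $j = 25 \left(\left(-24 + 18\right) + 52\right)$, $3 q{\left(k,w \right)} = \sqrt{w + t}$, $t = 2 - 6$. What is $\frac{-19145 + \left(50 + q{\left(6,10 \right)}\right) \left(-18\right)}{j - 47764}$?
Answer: $\frac{20045}{46614} + \frac{\sqrt{6}}{7769} \approx 0.43034$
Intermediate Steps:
$t = -4$ ($t = 2 - 6 = -4$)
$q{\left(k,w \right)} = \frac{\sqrt{-4 + w}}{3}$ ($q{\left(k,w \right)} = \frac{\sqrt{w - 4}}{3} = \frac{\sqrt{-4 + w}}{3}$)
$j = 1150$ ($j = 25 \left(-6 + 52\right) = 25 \cdot 46 = 1150$)
$\frac{-19145 + \left(50 + q{\left(6,10 \right)}\right) \left(-18\right)}{j - 47764} = \frac{-19145 + \left(50 + \frac{\sqrt{-4 + 10}}{3}\right) \left(-18\right)}{1150 - 47764} = \frac{-19145 + \left(50 + \frac{\sqrt{6}}{3}\right) \left(-18\right)}{-46614} = \left(-19145 - \left(900 + 6 \sqrt{6}\right)\right) \left(- \frac{1}{46614}\right) = \left(-20045 - 6 \sqrt{6}\right) \left(- \frac{1}{46614}\right) = \frac{20045}{46614} + \frac{\sqrt{6}}{7769}$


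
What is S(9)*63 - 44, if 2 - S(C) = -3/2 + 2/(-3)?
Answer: 437/2 ≈ 218.50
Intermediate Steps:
S(C) = 25/6 (S(C) = 2 - (-3/2 + 2/(-3)) = 2 - (-3*½ + 2*(-⅓)) = 2 - (-3/2 - ⅔) = 2 - 1*(-13/6) = 2 + 13/6 = 25/6)
S(9)*63 - 44 = (25/6)*63 - 44 = 525/2 - 44 = 437/2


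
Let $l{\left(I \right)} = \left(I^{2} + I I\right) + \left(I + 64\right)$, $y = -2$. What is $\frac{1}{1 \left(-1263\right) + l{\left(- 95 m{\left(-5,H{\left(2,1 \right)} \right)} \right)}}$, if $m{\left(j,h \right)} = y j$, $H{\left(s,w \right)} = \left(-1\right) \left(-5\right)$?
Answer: $\frac{1}{1802851} \approx 5.5468 \cdot 10^{-7}$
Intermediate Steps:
$H{\left(s,w \right)} = 5$
$m{\left(j,h \right)} = - 2 j$
$l{\left(I \right)} = 64 + I + 2 I^{2}$ ($l{\left(I \right)} = \left(I^{2} + I^{2}\right) + \left(64 + I\right) = 2 I^{2} + \left(64 + I\right) = 64 + I + 2 I^{2}$)
$\frac{1}{1 \left(-1263\right) + l{\left(- 95 m{\left(-5,H{\left(2,1 \right)} \right)} \right)}} = \frac{1}{1 \left(-1263\right) + \left(64 - 95 \left(\left(-2\right) \left(-5\right)\right) + 2 \left(- 95 \left(\left(-2\right) \left(-5\right)\right)\right)^{2}\right)} = \frac{1}{-1263 + \left(64 - 950 + 2 \left(\left(-95\right) 10\right)^{2}\right)} = \frac{1}{-1263 + \left(64 - 950 + 2 \left(-950\right)^{2}\right)} = \frac{1}{-1263 + \left(64 - 950 + 2 \cdot 902500\right)} = \frac{1}{-1263 + \left(64 - 950 + 1805000\right)} = \frac{1}{-1263 + 1804114} = \frac{1}{1802851}$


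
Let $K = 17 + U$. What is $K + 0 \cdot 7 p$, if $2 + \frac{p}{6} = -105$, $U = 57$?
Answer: $74$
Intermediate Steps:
$K = 74$ ($K = 17 + 57 = 74$)
$p = -642$ ($p = -12 + 6 \left(-105\right) = -12 - 630 = -642$)
$K + 0 \cdot 7 p = 74 + 0 \cdot 7 \left(-642\right) = 74 + 0 \left(-642\right) = 74 + 0 = 74$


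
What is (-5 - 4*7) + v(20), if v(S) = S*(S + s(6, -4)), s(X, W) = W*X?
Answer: -113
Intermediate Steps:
v(S) = S*(-24 + S) (v(S) = S*(S - 4*6) = S*(S - 24) = S*(-24 + S))
(-5 - 4*7) + v(20) = (-5 - 4*7) + 20*(-24 + 20) = (-5 - 28) + 20*(-4) = -33 - 80 = -113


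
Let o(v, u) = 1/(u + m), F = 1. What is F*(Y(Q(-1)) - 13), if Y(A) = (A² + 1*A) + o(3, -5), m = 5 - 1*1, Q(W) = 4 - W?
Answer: 16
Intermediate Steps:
m = 4 (m = 5 - 1 = 4)
o(v, u) = 1/(4 + u) (o(v, u) = 1/(u + 4) = 1/(4 + u))
Y(A) = -1 + A + A² (Y(A) = (A² + 1*A) + 1/(4 - 5) = (A² + A) + 1/(-1) = (A + A²) - 1 = -1 + A + A²)
F*(Y(Q(-1)) - 13) = 1*((-1 + (4 - 1*(-1)) + (4 - 1*(-1))²) - 13) = 1*((-1 + (4 + 1) + (4 + 1)²) - 13) = 1*((-1 + 5 + 5²) - 13) = 1*((-1 + 5 + 25) - 13) = 1*(29 - 13) = 1*16 = 16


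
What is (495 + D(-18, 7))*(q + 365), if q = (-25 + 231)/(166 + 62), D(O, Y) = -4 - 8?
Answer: 6715793/38 ≈ 1.7673e+5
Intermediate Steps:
D(O, Y) = -12
q = 103/114 (q = 206/228 = 206*(1/228) = 103/114 ≈ 0.90351)
(495 + D(-18, 7))*(q + 365) = (495 - 12)*(103/114 + 365) = 483*(41713/114) = 6715793/38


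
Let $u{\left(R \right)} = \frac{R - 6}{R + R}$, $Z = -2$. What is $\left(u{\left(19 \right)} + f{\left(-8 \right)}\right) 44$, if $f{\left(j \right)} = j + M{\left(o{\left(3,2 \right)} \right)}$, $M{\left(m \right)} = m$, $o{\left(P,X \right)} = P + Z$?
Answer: $- \frac{5566}{19} \approx -292.95$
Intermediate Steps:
$u{\left(R \right)} = \frac{-6 + R}{2 R}$
$o{\left(P,X \right)} = -2 + P$ ($o{\left(P,X \right)} = P - 2 = -2 + P$)
$f{\left(j \right)} = 1 + j$ ($f{\left(j \right)} = j + \left(-2 + 3\right) = j + 1 = 1 + j$)
$\left(u{\left(19 \right)} + f{\left(-8 \right)}\right) 44 = \left(\frac{-6 + 19}{2 \cdot 19} + \left(1 - 8\right)\right) 44 = \left(\frac{1}{2} \cdot \frac{1}{19} \cdot 13 - 7\right) 44 = \left(\frac{13}{38} - 7\right) 44 = \left(- \frac{253}{38}\right) 44 = - \frac{5566}{19}$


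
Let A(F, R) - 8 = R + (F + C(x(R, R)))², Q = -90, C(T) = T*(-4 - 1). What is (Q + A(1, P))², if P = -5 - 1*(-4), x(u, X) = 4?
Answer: 77284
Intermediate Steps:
C(T) = -5*T (C(T) = T*(-5) = -5*T)
P = -1 (P = -5 + 4 = -1)
A(F, R) = 8 + R + (-20 + F)² (A(F, R) = 8 + (R + (F - 5*4)²) = 8 + (R + (F - 20)²) = 8 + (R + (-20 + F)²) = 8 + R + (-20 + F)²)
(Q + A(1, P))² = (-90 + (8 - 1 + (-20 + 1)²))² = (-90 + (8 - 1 + (-19)²))² = (-90 + (8 - 1 + 361))² = (-90 + 368)² = 278² = 77284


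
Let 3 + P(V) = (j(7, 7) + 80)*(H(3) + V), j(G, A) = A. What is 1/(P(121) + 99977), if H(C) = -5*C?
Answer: 1/109196 ≈ 9.1578e-6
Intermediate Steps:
P(V) = -1308 + 87*V (P(V) = -3 + (7 + 80)*(-5*3 + V) = -3 + 87*(-15 + V) = -3 + (-1305 + 87*V) = -1308 + 87*V)
1/(P(121) + 99977) = 1/((-1308 + 87*121) + 99977) = 1/((-1308 + 10527) + 99977) = 1/(9219 + 99977) = 1/109196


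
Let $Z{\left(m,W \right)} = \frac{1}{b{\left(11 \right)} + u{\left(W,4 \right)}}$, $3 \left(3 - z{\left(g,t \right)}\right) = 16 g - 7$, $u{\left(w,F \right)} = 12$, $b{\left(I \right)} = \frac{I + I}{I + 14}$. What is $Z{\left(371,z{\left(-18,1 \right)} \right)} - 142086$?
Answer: $- \frac{45751667}{322} \approx -1.4209 \cdot 10^{5}$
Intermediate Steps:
$b{\left(I \right)} = \frac{2 I}{14 + I}$
$z{\left(g,t \right)} = \frac{16}{3} - \frac{16 g}{3}$ ($z{\left(g,t \right)} = 3 - \frac{16 g - 7}{3} = 3 - \frac{-7 + 16 g}{3} = 3 - \left(- \frac{7}{3} + \frac{16 g}{3}\right) = \frac{16}{3} - \frac{16 g}{3}$)
$Z{\left(m,W \right)} = \frac{25}{322}$ ($Z{\left(m,W \right)} = \frac{1}{2 \cdot 11 \frac{1}{14 + 11} + 12} = \frac{1}{2 \cdot 11 \cdot \frac{1}{25} + 12} = \frac{1}{\frac{22}{25} + 12} = \frac{1}{\frac{322}{25}} = \frac{25}{322}$)
$Z{\left(371,z{\left(-18,1 \right)} \right)} - 142086 = \frac{25}{322} - 142086 = - \frac{45751667}{322}$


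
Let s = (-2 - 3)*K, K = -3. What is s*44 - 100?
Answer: 560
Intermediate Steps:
s = 15 (s = (-2 - 3)*(-3) = -5*(-3) = 15)
s*44 - 100 = 15*44 - 100 = 660 - 100 = 560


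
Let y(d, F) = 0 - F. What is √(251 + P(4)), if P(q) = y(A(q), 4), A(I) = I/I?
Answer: √247 ≈ 15.716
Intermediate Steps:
A(I) = 1
y(d, F) = -F
P(q) = -4 (P(q) = -1*4 = -4)
√(251 + P(4)) = √(251 - 4) = √247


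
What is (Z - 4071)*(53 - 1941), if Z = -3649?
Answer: 14575360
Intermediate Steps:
(Z - 4071)*(53 - 1941) = (-3649 - 4071)*(53 - 1941) = -7720*(-1888) = 14575360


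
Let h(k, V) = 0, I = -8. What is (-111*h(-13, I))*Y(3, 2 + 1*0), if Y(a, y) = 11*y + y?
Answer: 0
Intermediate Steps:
Y(a, y) = 12*y
(-111*h(-13, I))*Y(3, 2 + 1*0) = (-111*0)*(12*(2 + 1*0)) = 0*(12*(2 + 0)) = 0*(12*2) = 0*24 = 0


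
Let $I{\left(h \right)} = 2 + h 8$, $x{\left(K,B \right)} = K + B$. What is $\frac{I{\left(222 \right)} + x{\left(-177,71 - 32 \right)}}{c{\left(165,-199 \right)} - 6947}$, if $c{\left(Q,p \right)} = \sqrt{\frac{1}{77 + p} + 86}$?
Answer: $- \frac{1389955760}{5887808207} - \frac{1640 \sqrt{1279902}}{5887808207} \approx -0.23639$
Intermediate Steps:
$x{\left(K,B \right)} = B + K$
$I{\left(h \right)} = 2 + 8 h$
$c{\left(Q,p \right)} = \sqrt{86 + \frac{1}{77 + p}}$
$\frac{I{\left(222 \right)} + x{\left(-177,71 - 32 \right)}}{c{\left(165,-199 \right)} - 6947} = \frac{\left(2 + 8 \cdot 222\right) + \left(\left(71 - 32\right) - 177\right)}{\sqrt{\frac{6623 + 86 \left(-199\right)}{77 - 199}} - 6947} = \frac{\left(2 + 1776\right) + \left(\left(71 - 32\right) - 177\right)}{\sqrt{\frac{6623 - 17114}{-122}} - 6947} = \frac{1778 + \left(39 - 177\right)}{\sqrt{\left(- \frac{1}{122}\right) \left(-10491\right)} - 6947} = \frac{1778 - 138}{\sqrt{\frac{10491}{122}} - 6947} = \frac{1640}{\frac{\sqrt{1279902}}{122} - 6947} = \frac{1640}{-6947 + \frac{\sqrt{1279902}}{122}}$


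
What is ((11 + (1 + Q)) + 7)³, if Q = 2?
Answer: 9261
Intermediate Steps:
((11 + (1 + Q)) + 7)³ = ((11 + (1 + 2)) + 7)³ = ((11 + 3) + 7)³ = (14 + 7)³ = 21³ = 9261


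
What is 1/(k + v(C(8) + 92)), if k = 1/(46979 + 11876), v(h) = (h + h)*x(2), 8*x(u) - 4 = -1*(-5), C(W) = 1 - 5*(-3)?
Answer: 58855/14301766 ≈ 0.0041152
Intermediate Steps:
C(W) = 16 (C(W) = 1 + 15 = 16)
x(u) = 9/8 (x(u) = ½ + (-1*(-5))/8 = ½ + (⅛)*5 = ½ + 5/8 = 9/8)
v(h) = 9*h/4 (v(h) = (h + h)*(9/8) = (2*h)*(9/8) = 9*h/4)
k = 1/58855 ≈ 1.6991e-5
1/(k + v(C(8) + 92)) = 1/(1/58855 + 9*(16 + 92)/4) = 1/(1/58855 + (9/4)*108) = 1/(1/58855 + 243) = 1/(14301766/58855) = 58855/14301766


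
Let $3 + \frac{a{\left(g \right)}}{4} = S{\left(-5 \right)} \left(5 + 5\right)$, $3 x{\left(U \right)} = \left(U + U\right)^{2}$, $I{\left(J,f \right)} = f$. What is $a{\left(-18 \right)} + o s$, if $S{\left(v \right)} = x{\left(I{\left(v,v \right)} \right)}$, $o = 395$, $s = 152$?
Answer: $\frac{184084}{3} \approx 61361.0$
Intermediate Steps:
$x{\left(U \right)} = \frac{4 U^{2}}{3}$ ($x{\left(U \right)} = \frac{\left(U + U\right)^{2}}{3} = \frac{\left(2 U\right)^{2}}{3} = \frac{4 U^{2}}{3}$)
$S{\left(v \right)} = \frac{4 v^{2}}{3}$
$a{\left(g \right)} = \frac{3964}{3}$ ($a{\left(g \right)} = -12 + 4 \frac{4 \left(-5\right)^{2}}{3} \left(5 + 5\right) = -12 + 4 \cdot \frac{4}{3} \cdot 25 \cdot 10 = -12 + 4 \cdot \frac{100}{3} \cdot 10 = -12 + 4 \cdot \frac{1000}{3} = -12 + \frac{4000}{3} = \frac{3964}{3}$)
$a{\left(-18 \right)} + o s = \frac{3964}{3} + 395 \cdot 152 = \frac{3964}{3} + 60040 = \frac{184084}{3}$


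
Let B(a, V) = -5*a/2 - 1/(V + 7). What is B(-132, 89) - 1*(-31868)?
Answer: 3091007/96 ≈ 32198.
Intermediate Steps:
B(a, V) = -1/(7 + V) - 5*a/2 (B(a, V) = -5*a*(1/2) - 1/(7 + V) = -5*a/2 - 1/(7 + V) = -1/(7 + V) - 5*a/2)
B(-132, 89) - 1*(-31868) = (-2 - 35*(-132) - 5*89*(-132))/(2*(7 + 89)) - 1*(-31868) = (1/2)*(-2 + 4620 + 58740)/96 + 31868 = (1/2)*(1/96)*63358 + 31868 = 31679/96 + 31868 = 3091007/96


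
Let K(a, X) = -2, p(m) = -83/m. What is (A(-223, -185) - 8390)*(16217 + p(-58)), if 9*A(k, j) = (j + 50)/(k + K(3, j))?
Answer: -118382252981/870 ≈ -1.3607e+8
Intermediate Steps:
A(k, j) = (50 + j)/(9*(-2 + k)) (A(k, j) = ((j + 50)/(k - 2))/9 = ((50 + j)/(-2 + k))/9 = (50 + j)/(9*(-2 + k)))
(A(-223, -185) - 8390)*(16217 + p(-58)) = ((50 - 185)/(9*(-2 - 223)) - 8390)*(16217 - 83/(-58)) = ((1/9)*(-135)/(-225) - 8390)*(16217 - 83*(-1/58)) = ((1/9)*(-1/225)*(-135) - 8390)*(16217 + 83/58) = (1/15 - 8390)*(940669/58) = -125849/15*940669/58 = -118382252981/870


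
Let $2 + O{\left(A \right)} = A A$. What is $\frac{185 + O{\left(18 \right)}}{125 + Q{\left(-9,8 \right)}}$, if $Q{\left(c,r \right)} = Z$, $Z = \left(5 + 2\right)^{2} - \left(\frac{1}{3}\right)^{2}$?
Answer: $\frac{4563}{1565} \approx 2.9157$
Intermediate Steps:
$O{\left(A \right)} = -2 + A^{2}$ ($O{\left(A \right)} = -2 + A A = -2 + A^{2}$)
$Z = \frac{440}{9}$ ($Z = 7^{2} - \left(\frac{1}{3}\right)^{2} = 49 - \frac{1}{9} = \frac{440}{9} \approx 48.889$)
$Q{\left(c,r \right)} = \frac{440}{9}$
$\frac{185 + O{\left(18 \right)}}{125 + Q{\left(-9,8 \right)}} = \frac{185 - \left(2 - 18^{2}\right)}{125 + \frac{440}{9}} = \frac{185 + \left(-2 + 324\right)}{\frac{1565}{9}} = \left(185 + 322\right) \frac{9}{1565} = 507 \cdot \frac{9}{1565} = \frac{4563}{1565}$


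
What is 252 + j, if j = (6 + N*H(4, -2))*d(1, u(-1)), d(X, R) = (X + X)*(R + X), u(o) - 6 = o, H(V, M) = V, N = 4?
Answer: 516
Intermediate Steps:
u(o) = 6 + o
d(X, R) = 2*X*(R + X) (d(X, R) = (2*X)*(R + X) = 2*X*(R + X))
j = 264 (j = (6 + 4*4)*(2*1*((6 - 1) + 1)) = (6 + 16)*(2*1*(5 + 1)) = 22*(2*1*6) = 22*12 = 264)
252 + j = 252 + 264 = 516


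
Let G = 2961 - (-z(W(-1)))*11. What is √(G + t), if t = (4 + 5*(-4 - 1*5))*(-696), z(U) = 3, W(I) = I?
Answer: √31530 ≈ 177.57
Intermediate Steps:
G = 2994 (G = 2961 - (-1*3)*11 = 2961 - (-3)*11 = 2961 - 1*(-33) = 2961 + 33 = 2994)
t = 28536 (t = (4 + 5*(-4 - 5))*(-696) = (4 + 5*(-9))*(-696) = (4 - 45)*(-696) = -41*(-696) = 28536)
√(G + t) = √(2994 + 28536) = √31530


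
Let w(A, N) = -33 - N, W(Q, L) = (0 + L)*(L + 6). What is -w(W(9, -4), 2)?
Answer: 35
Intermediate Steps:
W(Q, L) = L*(6 + L)
-w(W(9, -4), 2) = -(-33 - 1*2) = -(-33 - 2) = -1*(-35) = 35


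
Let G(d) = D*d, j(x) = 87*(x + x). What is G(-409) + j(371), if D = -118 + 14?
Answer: 107090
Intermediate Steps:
j(x) = 174*x (j(x) = 87*(2*x) = 174*x)
D = -104
G(d) = -104*d
G(-409) + j(371) = -104*(-409) + 174*371 = 42536 + 64554 = 107090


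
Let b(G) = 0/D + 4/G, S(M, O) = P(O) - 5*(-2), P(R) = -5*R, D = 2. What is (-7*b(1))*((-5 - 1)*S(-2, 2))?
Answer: 0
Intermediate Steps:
S(M, O) = 10 - 5*O (S(M, O) = -5*O - 5*(-2) = -5*O + 10 = 10 - 5*O)
b(G) = 4/G (b(G) = 0/2 + 4/G = 0*(1/2) + 4/G = 0 + 4/G = 4/G)
(-7*b(1))*((-5 - 1)*S(-2, 2)) = (-28/1)*((-5 - 1)*(10 - 5*2)) = (-28)*(-6*(10 - 10)) = (-7*4)*(-6*0) = -28*0 = 0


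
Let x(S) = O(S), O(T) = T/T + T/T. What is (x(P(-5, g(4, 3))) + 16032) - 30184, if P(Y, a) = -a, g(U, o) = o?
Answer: -14150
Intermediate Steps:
O(T) = 2 (O(T) = 1 + 1 = 2)
x(S) = 2
(x(P(-5, g(4, 3))) + 16032) - 30184 = (2 + 16032) - 30184 = 16034 - 30184 = -14150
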